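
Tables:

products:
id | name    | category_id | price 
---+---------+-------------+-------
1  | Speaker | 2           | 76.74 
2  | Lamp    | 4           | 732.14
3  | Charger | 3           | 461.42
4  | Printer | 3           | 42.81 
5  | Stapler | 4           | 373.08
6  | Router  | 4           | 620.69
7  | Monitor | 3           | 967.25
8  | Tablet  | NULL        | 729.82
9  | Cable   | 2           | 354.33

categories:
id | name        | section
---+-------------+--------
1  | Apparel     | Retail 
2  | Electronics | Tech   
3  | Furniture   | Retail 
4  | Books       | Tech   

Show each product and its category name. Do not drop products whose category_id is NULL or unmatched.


LEFT JOIN keeps every row from products (the left table); where category_id has no match in categories, the category columns become NULL. Walk through each product:
  - product 1 (Speaker): category_id=2 -> matches Electronics
  - product 2 (Lamp): category_id=4 -> matches Books
  - product 3 (Charger): category_id=3 -> matches Furniture
  - product 4 (Printer): category_id=3 -> matches Furniture
  - product 5 (Stapler): category_id=4 -> matches Books
  - product 6 (Router): category_id=4 -> matches Books
  - product 7 (Monitor): category_id=3 -> matches Furniture
  - product 8 (Tablet): category_id=NULL, no match -> kept with NULL
  - product 9 (Cable): category_id=2 -> matches Electronics
All 9 rows appear; 1 has NULL category.

SQL:
SELECT a.name, b.name AS category
FROM products a
LEFT JOIN categories b ON a.category_id = b.id

Result:
name    | category   
--------+------------
Speaker | Electronics
Lamp    | Books      
Charger | Furniture  
Printer | Furniture  
Stapler | Books      
Router  | Books      
Monitor | Furniture  
Tablet  | NULL       
Cable   | Electronics


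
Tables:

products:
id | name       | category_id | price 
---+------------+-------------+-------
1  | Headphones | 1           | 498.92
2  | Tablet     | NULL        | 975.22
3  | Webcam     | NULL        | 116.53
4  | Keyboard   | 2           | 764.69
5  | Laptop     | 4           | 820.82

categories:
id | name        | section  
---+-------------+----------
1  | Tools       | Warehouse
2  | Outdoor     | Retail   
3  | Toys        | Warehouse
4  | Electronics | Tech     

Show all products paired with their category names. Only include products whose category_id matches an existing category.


INNER JOIN keeps only products rows whose category_id matches an id in categories. Walk through each product:
  - product 1 (Headphones): category_id=1 -> matches Tools
  - product 2 (Tablet): category_id=NULL, no match -> dropped
  - product 3 (Webcam): category_id=NULL, no match -> dropped
  - product 4 (Keyboard): category_id=2 -> matches Outdoor
  - product 5 (Laptop): category_id=4 -> matches Electronics
So 2 of 5 rows are dropped.

SQL:
SELECT a.name, b.name AS category
FROM products a
INNER JOIN categories b ON a.category_id = b.id

Result:
name       | category   
-----------+------------
Headphones | Tools      
Keyboard   | Outdoor    
Laptop     | Electronics


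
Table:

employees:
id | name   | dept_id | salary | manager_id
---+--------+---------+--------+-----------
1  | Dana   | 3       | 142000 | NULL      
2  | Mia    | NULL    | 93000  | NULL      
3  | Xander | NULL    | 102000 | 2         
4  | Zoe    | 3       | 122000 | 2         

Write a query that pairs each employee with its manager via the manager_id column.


This is a self-join: employees is joined to a second copy of itself, matching each row's manager_id to another row's id. Use LEFT JOIN so rows with manager_id=NULL are kept.
  - employee 1 (Dana): manager_id=NULL -> NULL
  - employee 2 (Mia): manager_id=NULL -> NULL
  - employee 3 (Xander): manager_id=2 -> Mia
  - employee 4 (Zoe): manager_id=2 -> Mia

SQL:
SELECT a.name AS item, b.name AS manager
FROM employees a
LEFT JOIN employees b ON a.manager_id = b.id

Result:
item   | manager
-------+--------
Dana   | NULL   
Mia    | NULL   
Xander | Mia    
Zoe    | Mia    


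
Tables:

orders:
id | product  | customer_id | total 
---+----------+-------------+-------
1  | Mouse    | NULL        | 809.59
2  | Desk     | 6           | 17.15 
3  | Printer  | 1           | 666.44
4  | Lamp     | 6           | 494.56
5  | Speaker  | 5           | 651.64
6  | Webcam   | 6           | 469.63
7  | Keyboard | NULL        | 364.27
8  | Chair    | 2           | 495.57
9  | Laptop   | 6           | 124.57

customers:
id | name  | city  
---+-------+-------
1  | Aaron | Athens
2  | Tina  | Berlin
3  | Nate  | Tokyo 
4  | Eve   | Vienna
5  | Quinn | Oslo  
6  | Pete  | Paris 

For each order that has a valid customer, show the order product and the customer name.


INNER JOIN keeps only orders rows whose customer_id matches an id in customers. Walk through each order:
  - order 1 (Mouse): customer_id=NULL, no match -> dropped
  - order 2 (Desk): customer_id=6 -> matches Pete
  - order 3 (Printer): customer_id=1 -> matches Aaron
  - order 4 (Lamp): customer_id=6 -> matches Pete
  - order 5 (Speaker): customer_id=5 -> matches Quinn
  - order 6 (Webcam): customer_id=6 -> matches Pete
  - order 7 (Keyboard): customer_id=NULL, no match -> dropped
  - order 8 (Chair): customer_id=2 -> matches Tina
  - order 9 (Laptop): customer_id=6 -> matches Pete
So 2 of 9 rows are dropped.

SQL:
SELECT a.product, b.name AS customer
FROM orders a
INNER JOIN customers b ON a.customer_id = b.id

Result:
product | customer
--------+---------
Desk    | Pete    
Printer | Aaron   
Lamp    | Pete    
Speaker | Quinn   
Webcam  | Pete    
Chair   | Tina    
Laptop  | Pete    


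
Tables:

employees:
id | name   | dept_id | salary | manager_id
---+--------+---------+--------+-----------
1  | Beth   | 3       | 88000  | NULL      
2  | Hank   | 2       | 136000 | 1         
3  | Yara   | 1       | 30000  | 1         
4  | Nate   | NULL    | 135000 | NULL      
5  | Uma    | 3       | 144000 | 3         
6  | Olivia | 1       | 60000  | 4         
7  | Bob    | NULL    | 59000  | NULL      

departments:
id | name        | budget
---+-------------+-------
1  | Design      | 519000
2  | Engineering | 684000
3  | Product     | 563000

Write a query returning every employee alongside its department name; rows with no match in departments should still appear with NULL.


LEFT JOIN keeps every row from employees (the left table); where dept_id has no match in departments, the department columns become NULL. Walk through each employee:
  - employee 1 (Beth): dept_id=3 -> matches Product
  - employee 2 (Hank): dept_id=2 -> matches Engineering
  - employee 3 (Yara): dept_id=1 -> matches Design
  - employee 4 (Nate): dept_id=NULL, no match -> kept with NULL
  - employee 5 (Uma): dept_id=3 -> matches Product
  - employee 6 (Olivia): dept_id=1 -> matches Design
  - employee 7 (Bob): dept_id=NULL, no match -> kept with NULL
All 7 rows appear; 2 have NULL department.

SQL:
SELECT a.name, b.name AS department
FROM employees a
LEFT JOIN departments b ON a.dept_id = b.id

Result:
name   | department 
-------+------------
Beth   | Product    
Hank   | Engineering
Yara   | Design     
Nate   | NULL       
Uma    | Product    
Olivia | Design     
Bob    | NULL       


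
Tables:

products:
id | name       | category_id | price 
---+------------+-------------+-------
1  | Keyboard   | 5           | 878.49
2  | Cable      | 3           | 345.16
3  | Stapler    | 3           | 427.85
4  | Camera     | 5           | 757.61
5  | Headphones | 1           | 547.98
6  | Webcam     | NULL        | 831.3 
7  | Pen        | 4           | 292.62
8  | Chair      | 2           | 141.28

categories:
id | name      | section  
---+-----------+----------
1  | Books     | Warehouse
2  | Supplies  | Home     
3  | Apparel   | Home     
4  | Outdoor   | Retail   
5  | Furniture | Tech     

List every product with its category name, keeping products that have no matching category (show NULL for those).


LEFT JOIN keeps every row from products (the left table); where category_id has no match in categories, the category columns become NULL. Walk through each product:
  - product 1 (Keyboard): category_id=5 -> matches Furniture
  - product 2 (Cable): category_id=3 -> matches Apparel
  - product 3 (Stapler): category_id=3 -> matches Apparel
  - product 4 (Camera): category_id=5 -> matches Furniture
  - product 5 (Headphones): category_id=1 -> matches Books
  - product 6 (Webcam): category_id=NULL, no match -> kept with NULL
  - product 7 (Pen): category_id=4 -> matches Outdoor
  - product 8 (Chair): category_id=2 -> matches Supplies
All 8 rows appear; 1 has NULL category.

SQL:
SELECT a.name, b.name AS category
FROM products a
LEFT JOIN categories b ON a.category_id = b.id

Result:
name       | category 
-----------+----------
Keyboard   | Furniture
Cable      | Apparel  
Stapler    | Apparel  
Camera     | Furniture
Headphones | Books    
Webcam     | NULL     
Pen        | Outdoor  
Chair      | Supplies 


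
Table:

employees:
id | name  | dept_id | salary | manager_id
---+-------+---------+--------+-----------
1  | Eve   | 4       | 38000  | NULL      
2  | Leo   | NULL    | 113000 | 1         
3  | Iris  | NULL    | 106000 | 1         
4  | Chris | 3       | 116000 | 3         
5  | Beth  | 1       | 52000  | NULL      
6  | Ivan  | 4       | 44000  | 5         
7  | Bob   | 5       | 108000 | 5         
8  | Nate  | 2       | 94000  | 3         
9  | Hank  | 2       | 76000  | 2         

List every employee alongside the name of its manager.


This is a self-join: employees is joined to a second copy of itself, matching each row's manager_id to another row's id. Use LEFT JOIN so rows with manager_id=NULL are kept.
  - employee 1 (Eve): manager_id=NULL -> NULL
  - employee 2 (Leo): manager_id=1 -> Eve
  - employee 3 (Iris): manager_id=1 -> Eve
  - employee 4 (Chris): manager_id=3 -> Iris
  - employee 5 (Beth): manager_id=NULL -> NULL
  - employee 6 (Ivan): manager_id=5 -> Beth
  - employee 7 (Bob): manager_id=5 -> Beth
  - employee 8 (Nate): manager_id=3 -> Iris
  - employee 9 (Hank): manager_id=2 -> Leo

SQL:
SELECT a.name AS item, b.name AS manager
FROM employees a
LEFT JOIN employees b ON a.manager_id = b.id

Result:
item  | manager
------+--------
Eve   | NULL   
Leo   | Eve    
Iris  | Eve    
Chris | Iris   
Beth  | NULL   
Ivan  | Beth   
Bob   | Beth   
Nate  | Iris   
Hank  | Leo    


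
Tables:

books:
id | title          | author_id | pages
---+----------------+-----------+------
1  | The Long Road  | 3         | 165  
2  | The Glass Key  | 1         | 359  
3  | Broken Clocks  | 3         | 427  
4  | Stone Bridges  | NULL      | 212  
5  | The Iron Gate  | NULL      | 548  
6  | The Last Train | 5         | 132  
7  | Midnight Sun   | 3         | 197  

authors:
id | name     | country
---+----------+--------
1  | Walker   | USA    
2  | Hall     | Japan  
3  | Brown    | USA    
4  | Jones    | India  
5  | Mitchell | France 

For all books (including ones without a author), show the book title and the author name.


LEFT JOIN keeps every row from books (the left table); where author_id has no match in authors, the author columns become NULL. Walk through each book:
  - book 1 (The Long Road): author_id=3 -> matches Brown
  - book 2 (The Glass Key): author_id=1 -> matches Walker
  - book 3 (Broken Clocks): author_id=3 -> matches Brown
  - book 4 (Stone Bridges): author_id=NULL, no match -> kept with NULL
  - book 5 (The Iron Gate): author_id=NULL, no match -> kept with NULL
  - book 6 (The Last Train): author_id=5 -> matches Mitchell
  - book 7 (Midnight Sun): author_id=3 -> matches Brown
All 7 rows appear; 2 have NULL author.

SQL:
SELECT a.title, b.name AS author
FROM books a
LEFT JOIN authors b ON a.author_id = b.id

Result:
title          | author  
---------------+---------
The Long Road  | Brown   
The Glass Key  | Walker  
Broken Clocks  | Brown   
Stone Bridges  | NULL    
The Iron Gate  | NULL    
The Last Train | Mitchell
Midnight Sun   | Brown   


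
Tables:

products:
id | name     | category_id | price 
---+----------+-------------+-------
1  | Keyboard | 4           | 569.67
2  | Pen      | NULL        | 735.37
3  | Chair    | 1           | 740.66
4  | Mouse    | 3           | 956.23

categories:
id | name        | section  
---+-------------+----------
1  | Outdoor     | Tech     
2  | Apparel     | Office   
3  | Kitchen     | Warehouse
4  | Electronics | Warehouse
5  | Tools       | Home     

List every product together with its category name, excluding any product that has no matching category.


INNER JOIN keeps only products rows whose category_id matches an id in categories. Walk through each product:
  - product 1 (Keyboard): category_id=4 -> matches Electronics
  - product 2 (Pen): category_id=NULL, no match -> dropped
  - product 3 (Chair): category_id=1 -> matches Outdoor
  - product 4 (Mouse): category_id=3 -> matches Kitchen
So 1 of 4 rows is dropped.

SQL:
SELECT a.name, b.name AS category
FROM products a
INNER JOIN categories b ON a.category_id = b.id

Result:
name     | category   
---------+------------
Keyboard | Electronics
Chair    | Outdoor    
Mouse    | Kitchen    


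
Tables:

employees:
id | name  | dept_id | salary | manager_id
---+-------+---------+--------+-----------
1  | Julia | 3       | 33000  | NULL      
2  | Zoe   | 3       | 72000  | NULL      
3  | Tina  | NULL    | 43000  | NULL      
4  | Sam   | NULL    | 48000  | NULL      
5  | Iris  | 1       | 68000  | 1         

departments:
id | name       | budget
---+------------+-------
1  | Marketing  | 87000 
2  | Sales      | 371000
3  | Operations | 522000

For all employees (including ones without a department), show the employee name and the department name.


LEFT JOIN keeps every row from employees (the left table); where dept_id has no match in departments, the department columns become NULL. Walk through each employee:
  - employee 1 (Julia): dept_id=3 -> matches Operations
  - employee 2 (Zoe): dept_id=3 -> matches Operations
  - employee 3 (Tina): dept_id=NULL, no match -> kept with NULL
  - employee 4 (Sam): dept_id=NULL, no match -> kept with NULL
  - employee 5 (Iris): dept_id=1 -> matches Marketing
All 5 rows appear; 2 have NULL department.

SQL:
SELECT a.name, b.name AS department
FROM employees a
LEFT JOIN departments b ON a.dept_id = b.id

Result:
name  | department
------+-----------
Julia | Operations
Zoe   | Operations
Tina  | NULL      
Sam   | NULL      
Iris  | Marketing 


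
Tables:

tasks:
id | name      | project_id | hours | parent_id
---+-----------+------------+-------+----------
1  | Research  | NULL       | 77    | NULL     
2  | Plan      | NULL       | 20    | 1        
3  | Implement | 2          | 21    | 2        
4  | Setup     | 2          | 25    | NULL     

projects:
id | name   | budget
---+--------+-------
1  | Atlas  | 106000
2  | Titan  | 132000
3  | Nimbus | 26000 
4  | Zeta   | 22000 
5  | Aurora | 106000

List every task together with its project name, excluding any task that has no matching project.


INNER JOIN keeps only tasks rows whose project_id matches an id in projects. Walk through each task:
  - task 1 (Research): project_id=NULL, no match -> dropped
  - task 2 (Plan): project_id=NULL, no match -> dropped
  - task 3 (Implement): project_id=2 -> matches Titan
  - task 4 (Setup): project_id=2 -> matches Titan
So 2 of 4 rows are dropped.

SQL:
SELECT a.name, b.name AS project
FROM tasks a
INNER JOIN projects b ON a.project_id = b.id

Result:
name      | project
----------+--------
Implement | Titan  
Setup     | Titan  


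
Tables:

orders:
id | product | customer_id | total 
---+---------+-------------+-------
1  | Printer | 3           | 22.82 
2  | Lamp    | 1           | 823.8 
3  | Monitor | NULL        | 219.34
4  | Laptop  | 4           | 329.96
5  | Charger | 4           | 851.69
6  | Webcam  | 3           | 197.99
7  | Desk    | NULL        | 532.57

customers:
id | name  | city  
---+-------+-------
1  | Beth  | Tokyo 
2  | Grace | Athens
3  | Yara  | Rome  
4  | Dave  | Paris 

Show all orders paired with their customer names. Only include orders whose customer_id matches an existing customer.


INNER JOIN keeps only orders rows whose customer_id matches an id in customers. Walk through each order:
  - order 1 (Printer): customer_id=3 -> matches Yara
  - order 2 (Lamp): customer_id=1 -> matches Beth
  - order 3 (Monitor): customer_id=NULL, no match -> dropped
  - order 4 (Laptop): customer_id=4 -> matches Dave
  - order 5 (Charger): customer_id=4 -> matches Dave
  - order 6 (Webcam): customer_id=3 -> matches Yara
  - order 7 (Desk): customer_id=NULL, no match -> dropped
So 2 of 7 rows are dropped.

SQL:
SELECT a.product, b.name AS customer
FROM orders a
INNER JOIN customers b ON a.customer_id = b.id

Result:
product | customer
--------+---------
Printer | Yara    
Lamp    | Beth    
Laptop  | Dave    
Charger | Dave    
Webcam  | Yara    


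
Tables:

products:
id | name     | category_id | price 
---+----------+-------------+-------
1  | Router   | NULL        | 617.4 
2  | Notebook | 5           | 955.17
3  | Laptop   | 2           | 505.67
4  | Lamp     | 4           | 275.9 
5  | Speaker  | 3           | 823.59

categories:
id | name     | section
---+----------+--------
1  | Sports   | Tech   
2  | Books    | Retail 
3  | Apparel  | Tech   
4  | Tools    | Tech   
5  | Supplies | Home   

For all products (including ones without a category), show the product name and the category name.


LEFT JOIN keeps every row from products (the left table); where category_id has no match in categories, the category columns become NULL. Walk through each product:
  - product 1 (Router): category_id=NULL, no match -> kept with NULL
  - product 2 (Notebook): category_id=5 -> matches Supplies
  - product 3 (Laptop): category_id=2 -> matches Books
  - product 4 (Lamp): category_id=4 -> matches Tools
  - product 5 (Speaker): category_id=3 -> matches Apparel
All 5 rows appear; 1 has NULL category.

SQL:
SELECT a.name, b.name AS category
FROM products a
LEFT JOIN categories b ON a.category_id = b.id

Result:
name     | category
---------+---------
Router   | NULL    
Notebook | Supplies
Laptop   | Books   
Lamp     | Tools   
Speaker  | Apparel 


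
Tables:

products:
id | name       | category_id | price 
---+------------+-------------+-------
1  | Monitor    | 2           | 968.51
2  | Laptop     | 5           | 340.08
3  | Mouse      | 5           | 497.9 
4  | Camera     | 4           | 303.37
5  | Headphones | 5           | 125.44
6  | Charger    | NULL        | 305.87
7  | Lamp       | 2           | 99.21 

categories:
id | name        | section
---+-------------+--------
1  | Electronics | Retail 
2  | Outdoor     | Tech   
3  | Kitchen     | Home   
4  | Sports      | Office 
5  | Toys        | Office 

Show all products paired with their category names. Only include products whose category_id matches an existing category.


INNER JOIN keeps only products rows whose category_id matches an id in categories. Walk through each product:
  - product 1 (Monitor): category_id=2 -> matches Outdoor
  - product 2 (Laptop): category_id=5 -> matches Toys
  - product 3 (Mouse): category_id=5 -> matches Toys
  - product 4 (Camera): category_id=4 -> matches Sports
  - product 5 (Headphones): category_id=5 -> matches Toys
  - product 6 (Charger): category_id=NULL, no match -> dropped
  - product 7 (Lamp): category_id=2 -> matches Outdoor
So 1 of 7 rows is dropped.

SQL:
SELECT a.name, b.name AS category
FROM products a
INNER JOIN categories b ON a.category_id = b.id

Result:
name       | category
-----------+---------
Monitor    | Outdoor 
Laptop     | Toys    
Mouse      | Toys    
Camera     | Sports  
Headphones | Toys    
Lamp       | Outdoor 


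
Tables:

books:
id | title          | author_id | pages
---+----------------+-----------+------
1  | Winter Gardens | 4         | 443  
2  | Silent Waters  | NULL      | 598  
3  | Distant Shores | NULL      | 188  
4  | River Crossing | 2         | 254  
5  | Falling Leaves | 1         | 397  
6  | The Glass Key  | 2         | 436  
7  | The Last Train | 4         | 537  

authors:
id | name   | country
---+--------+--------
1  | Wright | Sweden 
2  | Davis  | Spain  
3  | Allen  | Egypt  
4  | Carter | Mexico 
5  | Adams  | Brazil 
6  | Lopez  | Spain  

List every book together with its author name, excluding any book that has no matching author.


INNER JOIN keeps only books rows whose author_id matches an id in authors. Walk through each book:
  - book 1 (Winter Gardens): author_id=4 -> matches Carter
  - book 2 (Silent Waters): author_id=NULL, no match -> dropped
  - book 3 (Distant Shores): author_id=NULL, no match -> dropped
  - book 4 (River Crossing): author_id=2 -> matches Davis
  - book 5 (Falling Leaves): author_id=1 -> matches Wright
  - book 6 (The Glass Key): author_id=2 -> matches Davis
  - book 7 (The Last Train): author_id=4 -> matches Carter
So 2 of 7 rows are dropped.

SQL:
SELECT a.title, b.name AS author
FROM books a
INNER JOIN authors b ON a.author_id = b.id

Result:
title          | author
---------------+-------
Winter Gardens | Carter
River Crossing | Davis 
Falling Leaves | Wright
The Glass Key  | Davis 
The Last Train | Carter


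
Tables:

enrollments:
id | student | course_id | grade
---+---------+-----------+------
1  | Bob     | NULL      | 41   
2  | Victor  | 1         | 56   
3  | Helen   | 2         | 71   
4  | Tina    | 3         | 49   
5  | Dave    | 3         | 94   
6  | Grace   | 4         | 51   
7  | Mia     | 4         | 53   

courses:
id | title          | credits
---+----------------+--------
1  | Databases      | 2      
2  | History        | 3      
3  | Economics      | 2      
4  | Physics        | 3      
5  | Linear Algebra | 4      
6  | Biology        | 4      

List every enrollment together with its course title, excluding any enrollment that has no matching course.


INNER JOIN keeps only enrollments rows whose course_id matches an id in courses. Walk through each enrollment:
  - enrollment 1 (Bob): course_id=NULL, no match -> dropped
  - enrollment 2 (Victor): course_id=1 -> matches Databases
  - enrollment 3 (Helen): course_id=2 -> matches History
  - enrollment 4 (Tina): course_id=3 -> matches Economics
  - enrollment 5 (Dave): course_id=3 -> matches Economics
  - enrollment 6 (Grace): course_id=4 -> matches Physics
  - enrollment 7 (Mia): course_id=4 -> matches Physics
So 1 of 7 rows is dropped.

SQL:
SELECT a.student, b.title AS course
FROM enrollments a
INNER JOIN courses b ON a.course_id = b.id

Result:
student | course   
--------+----------
Victor  | Databases
Helen   | History  
Tina    | Economics
Dave    | Economics
Grace   | Physics  
Mia     | Physics  


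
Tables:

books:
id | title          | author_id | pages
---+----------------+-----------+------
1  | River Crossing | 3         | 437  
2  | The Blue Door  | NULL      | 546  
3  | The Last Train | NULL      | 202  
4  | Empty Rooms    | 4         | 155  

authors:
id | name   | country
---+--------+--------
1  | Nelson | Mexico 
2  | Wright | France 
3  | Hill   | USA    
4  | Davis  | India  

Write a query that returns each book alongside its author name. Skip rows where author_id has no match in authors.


INNER JOIN keeps only books rows whose author_id matches an id in authors. Walk through each book:
  - book 1 (River Crossing): author_id=3 -> matches Hill
  - book 2 (The Blue Door): author_id=NULL, no match -> dropped
  - book 3 (The Last Train): author_id=NULL, no match -> dropped
  - book 4 (Empty Rooms): author_id=4 -> matches Davis
So 2 of 4 rows are dropped.

SQL:
SELECT a.title, b.name AS author
FROM books a
INNER JOIN authors b ON a.author_id = b.id

Result:
title          | author
---------------+-------
River Crossing | Hill  
Empty Rooms    | Davis 


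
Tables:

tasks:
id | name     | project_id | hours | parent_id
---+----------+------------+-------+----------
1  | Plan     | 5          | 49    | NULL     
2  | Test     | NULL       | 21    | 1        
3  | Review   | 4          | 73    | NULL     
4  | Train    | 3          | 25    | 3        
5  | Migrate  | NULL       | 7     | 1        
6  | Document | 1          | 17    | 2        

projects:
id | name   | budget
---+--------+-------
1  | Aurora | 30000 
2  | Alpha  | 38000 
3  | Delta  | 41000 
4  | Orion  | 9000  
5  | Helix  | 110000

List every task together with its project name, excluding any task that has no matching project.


INNER JOIN keeps only tasks rows whose project_id matches an id in projects. Walk through each task:
  - task 1 (Plan): project_id=5 -> matches Helix
  - task 2 (Test): project_id=NULL, no match -> dropped
  - task 3 (Review): project_id=4 -> matches Orion
  - task 4 (Train): project_id=3 -> matches Delta
  - task 5 (Migrate): project_id=NULL, no match -> dropped
  - task 6 (Document): project_id=1 -> matches Aurora
So 2 of 6 rows are dropped.

SQL:
SELECT a.name, b.name AS project
FROM tasks a
INNER JOIN projects b ON a.project_id = b.id

Result:
name     | project
---------+--------
Plan     | Helix  
Review   | Orion  
Train    | Delta  
Document | Aurora 


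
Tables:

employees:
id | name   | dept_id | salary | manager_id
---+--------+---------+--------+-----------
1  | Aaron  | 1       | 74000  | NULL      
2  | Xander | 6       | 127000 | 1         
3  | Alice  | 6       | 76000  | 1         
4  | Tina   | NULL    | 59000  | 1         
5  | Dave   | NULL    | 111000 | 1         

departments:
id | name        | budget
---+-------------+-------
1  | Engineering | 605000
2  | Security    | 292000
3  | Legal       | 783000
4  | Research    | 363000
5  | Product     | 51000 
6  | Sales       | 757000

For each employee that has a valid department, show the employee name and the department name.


INNER JOIN keeps only employees rows whose dept_id matches an id in departments. Walk through each employee:
  - employee 1 (Aaron): dept_id=1 -> matches Engineering
  - employee 2 (Xander): dept_id=6 -> matches Sales
  - employee 3 (Alice): dept_id=6 -> matches Sales
  - employee 4 (Tina): dept_id=NULL, no match -> dropped
  - employee 5 (Dave): dept_id=NULL, no match -> dropped
So 2 of 5 rows are dropped.

SQL:
SELECT a.name, b.name AS department
FROM employees a
INNER JOIN departments b ON a.dept_id = b.id

Result:
name   | department 
-------+------------
Aaron  | Engineering
Xander | Sales      
Alice  | Sales      


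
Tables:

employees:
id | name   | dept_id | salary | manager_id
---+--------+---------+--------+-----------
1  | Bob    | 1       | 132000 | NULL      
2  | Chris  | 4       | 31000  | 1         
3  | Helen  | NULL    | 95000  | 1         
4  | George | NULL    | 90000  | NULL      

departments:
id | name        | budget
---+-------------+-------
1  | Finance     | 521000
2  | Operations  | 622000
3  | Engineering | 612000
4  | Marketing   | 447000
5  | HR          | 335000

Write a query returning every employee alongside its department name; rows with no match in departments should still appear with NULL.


LEFT JOIN keeps every row from employees (the left table); where dept_id has no match in departments, the department columns become NULL. Walk through each employee:
  - employee 1 (Bob): dept_id=1 -> matches Finance
  - employee 2 (Chris): dept_id=4 -> matches Marketing
  - employee 3 (Helen): dept_id=NULL, no match -> kept with NULL
  - employee 4 (George): dept_id=NULL, no match -> kept with NULL
All 4 rows appear; 2 have NULL department.

SQL:
SELECT a.name, b.name AS department
FROM employees a
LEFT JOIN departments b ON a.dept_id = b.id

Result:
name   | department
-------+-----------
Bob    | Finance   
Chris  | Marketing 
Helen  | NULL      
George | NULL      


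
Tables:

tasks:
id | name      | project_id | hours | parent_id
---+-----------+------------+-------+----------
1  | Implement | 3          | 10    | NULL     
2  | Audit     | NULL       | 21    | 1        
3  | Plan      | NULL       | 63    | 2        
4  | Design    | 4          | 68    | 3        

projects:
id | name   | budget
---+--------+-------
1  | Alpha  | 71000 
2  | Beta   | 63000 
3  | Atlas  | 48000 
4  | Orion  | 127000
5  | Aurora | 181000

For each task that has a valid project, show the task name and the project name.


INNER JOIN keeps only tasks rows whose project_id matches an id in projects. Walk through each task:
  - task 1 (Implement): project_id=3 -> matches Atlas
  - task 2 (Audit): project_id=NULL, no match -> dropped
  - task 3 (Plan): project_id=NULL, no match -> dropped
  - task 4 (Design): project_id=4 -> matches Orion
So 2 of 4 rows are dropped.

SQL:
SELECT a.name, b.name AS project
FROM tasks a
INNER JOIN projects b ON a.project_id = b.id

Result:
name      | project
----------+--------
Implement | Atlas  
Design    | Orion  


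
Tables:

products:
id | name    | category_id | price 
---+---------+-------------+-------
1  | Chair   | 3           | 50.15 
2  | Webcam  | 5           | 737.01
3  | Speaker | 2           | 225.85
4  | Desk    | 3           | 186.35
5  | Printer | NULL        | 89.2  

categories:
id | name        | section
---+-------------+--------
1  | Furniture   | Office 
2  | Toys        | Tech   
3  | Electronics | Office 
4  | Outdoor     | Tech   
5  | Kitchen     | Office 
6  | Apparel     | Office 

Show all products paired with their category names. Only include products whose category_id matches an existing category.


INNER JOIN keeps only products rows whose category_id matches an id in categories. Walk through each product:
  - product 1 (Chair): category_id=3 -> matches Electronics
  - product 2 (Webcam): category_id=5 -> matches Kitchen
  - product 3 (Speaker): category_id=2 -> matches Toys
  - product 4 (Desk): category_id=3 -> matches Electronics
  - product 5 (Printer): category_id=NULL, no match -> dropped
So 1 of 5 rows is dropped.

SQL:
SELECT a.name, b.name AS category
FROM products a
INNER JOIN categories b ON a.category_id = b.id

Result:
name    | category   
--------+------------
Chair   | Electronics
Webcam  | Kitchen    
Speaker | Toys       
Desk    | Electronics


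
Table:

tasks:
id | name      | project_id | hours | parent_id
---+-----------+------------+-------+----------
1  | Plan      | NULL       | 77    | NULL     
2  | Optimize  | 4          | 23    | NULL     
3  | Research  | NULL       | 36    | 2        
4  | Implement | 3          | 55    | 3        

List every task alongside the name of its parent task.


This is a self-join: tasks is joined to a second copy of itself, matching each row's parent_id to another row's id. Use LEFT JOIN so rows with parent_id=NULL are kept.
  - task 1 (Plan): parent_id=NULL -> NULL
  - task 2 (Optimize): parent_id=NULL -> NULL
  - task 3 (Research): parent_id=2 -> Optimize
  - task 4 (Implement): parent_id=3 -> Research

SQL:
SELECT a.name AS item, b.name AS parent
FROM tasks a
LEFT JOIN tasks b ON a.parent_id = b.id

Result:
item      | parent  
----------+---------
Plan      | NULL    
Optimize  | NULL    
Research  | Optimize
Implement | Research


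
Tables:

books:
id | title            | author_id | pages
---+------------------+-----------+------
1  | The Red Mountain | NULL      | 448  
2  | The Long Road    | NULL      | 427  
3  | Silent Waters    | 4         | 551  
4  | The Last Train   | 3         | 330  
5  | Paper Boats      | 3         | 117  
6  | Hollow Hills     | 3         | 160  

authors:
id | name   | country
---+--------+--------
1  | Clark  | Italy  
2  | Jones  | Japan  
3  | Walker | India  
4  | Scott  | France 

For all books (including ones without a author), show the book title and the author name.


LEFT JOIN keeps every row from books (the left table); where author_id has no match in authors, the author columns become NULL. Walk through each book:
  - book 1 (The Red Mountain): author_id=NULL, no match -> kept with NULL
  - book 2 (The Long Road): author_id=NULL, no match -> kept with NULL
  - book 3 (Silent Waters): author_id=4 -> matches Scott
  - book 4 (The Last Train): author_id=3 -> matches Walker
  - book 5 (Paper Boats): author_id=3 -> matches Walker
  - book 6 (Hollow Hills): author_id=3 -> matches Walker
All 6 rows appear; 2 have NULL author.

SQL:
SELECT a.title, b.name AS author
FROM books a
LEFT JOIN authors b ON a.author_id = b.id

Result:
title            | author
-----------------+-------
The Red Mountain | NULL  
The Long Road    | NULL  
Silent Waters    | Scott 
The Last Train   | Walker
Paper Boats      | Walker
Hollow Hills     | Walker


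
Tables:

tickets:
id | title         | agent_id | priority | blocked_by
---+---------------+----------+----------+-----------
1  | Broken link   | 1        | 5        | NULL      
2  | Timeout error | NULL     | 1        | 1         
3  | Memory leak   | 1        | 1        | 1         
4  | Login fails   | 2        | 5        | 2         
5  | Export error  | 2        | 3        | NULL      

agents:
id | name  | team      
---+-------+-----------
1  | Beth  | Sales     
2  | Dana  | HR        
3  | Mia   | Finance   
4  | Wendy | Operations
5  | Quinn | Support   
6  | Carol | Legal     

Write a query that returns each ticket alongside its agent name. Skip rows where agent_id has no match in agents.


INNER JOIN keeps only tickets rows whose agent_id matches an id in agents. Walk through each ticket:
  - ticket 1 (Broken link): agent_id=1 -> matches Beth
  - ticket 2 (Timeout error): agent_id=NULL, no match -> dropped
  - ticket 3 (Memory leak): agent_id=1 -> matches Beth
  - ticket 4 (Login fails): agent_id=2 -> matches Dana
  - ticket 5 (Export error): agent_id=2 -> matches Dana
So 1 of 5 rows is dropped.

SQL:
SELECT a.title, b.name AS agent
FROM tickets a
INNER JOIN agents b ON a.agent_id = b.id

Result:
title        | agent
-------------+------
Broken link  | Beth 
Memory leak  | Beth 
Login fails  | Dana 
Export error | Dana 


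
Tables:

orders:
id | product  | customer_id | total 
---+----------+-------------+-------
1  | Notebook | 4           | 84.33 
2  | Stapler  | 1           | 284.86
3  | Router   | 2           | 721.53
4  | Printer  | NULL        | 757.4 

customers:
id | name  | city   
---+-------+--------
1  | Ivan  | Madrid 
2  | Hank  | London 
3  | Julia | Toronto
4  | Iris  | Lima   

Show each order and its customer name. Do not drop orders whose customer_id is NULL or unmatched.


LEFT JOIN keeps every row from orders (the left table); where customer_id has no match in customers, the customer columns become NULL. Walk through each order:
  - order 1 (Notebook): customer_id=4 -> matches Iris
  - order 2 (Stapler): customer_id=1 -> matches Ivan
  - order 3 (Router): customer_id=2 -> matches Hank
  - order 4 (Printer): customer_id=NULL, no match -> kept with NULL
All 4 rows appear; 1 has NULL customer.

SQL:
SELECT a.product, b.name AS customer
FROM orders a
LEFT JOIN customers b ON a.customer_id = b.id

Result:
product  | customer
---------+---------
Notebook | Iris    
Stapler  | Ivan    
Router   | Hank    
Printer  | NULL    


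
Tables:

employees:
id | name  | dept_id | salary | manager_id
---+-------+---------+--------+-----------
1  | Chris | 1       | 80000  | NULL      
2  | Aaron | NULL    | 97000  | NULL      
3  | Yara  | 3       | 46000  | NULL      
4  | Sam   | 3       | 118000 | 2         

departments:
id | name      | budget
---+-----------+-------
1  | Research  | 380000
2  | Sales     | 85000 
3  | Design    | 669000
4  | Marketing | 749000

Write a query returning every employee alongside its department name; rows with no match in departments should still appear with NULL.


LEFT JOIN keeps every row from employees (the left table); where dept_id has no match in departments, the department columns become NULL. Walk through each employee:
  - employee 1 (Chris): dept_id=1 -> matches Research
  - employee 2 (Aaron): dept_id=NULL, no match -> kept with NULL
  - employee 3 (Yara): dept_id=3 -> matches Design
  - employee 4 (Sam): dept_id=3 -> matches Design
All 4 rows appear; 1 has NULL department.

SQL:
SELECT a.name, b.name AS department
FROM employees a
LEFT JOIN departments b ON a.dept_id = b.id

Result:
name  | department
------+-----------
Chris | Research  
Aaron | NULL      
Yara  | Design    
Sam   | Design    


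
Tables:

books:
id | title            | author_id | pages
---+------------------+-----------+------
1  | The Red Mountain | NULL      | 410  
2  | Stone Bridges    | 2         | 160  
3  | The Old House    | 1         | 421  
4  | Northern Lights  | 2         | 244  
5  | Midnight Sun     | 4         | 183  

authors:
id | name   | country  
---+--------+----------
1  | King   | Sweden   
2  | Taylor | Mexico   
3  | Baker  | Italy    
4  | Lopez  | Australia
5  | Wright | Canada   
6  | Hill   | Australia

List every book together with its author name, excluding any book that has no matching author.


INNER JOIN keeps only books rows whose author_id matches an id in authors. Walk through each book:
  - book 1 (The Red Mountain): author_id=NULL, no match -> dropped
  - book 2 (Stone Bridges): author_id=2 -> matches Taylor
  - book 3 (The Old House): author_id=1 -> matches King
  - book 4 (Northern Lights): author_id=2 -> matches Taylor
  - book 5 (Midnight Sun): author_id=4 -> matches Lopez
So 1 of 5 rows is dropped.

SQL:
SELECT a.title, b.name AS author
FROM books a
INNER JOIN authors b ON a.author_id = b.id

Result:
title           | author
----------------+-------
Stone Bridges   | Taylor
The Old House   | King  
Northern Lights | Taylor
Midnight Sun    | Lopez 


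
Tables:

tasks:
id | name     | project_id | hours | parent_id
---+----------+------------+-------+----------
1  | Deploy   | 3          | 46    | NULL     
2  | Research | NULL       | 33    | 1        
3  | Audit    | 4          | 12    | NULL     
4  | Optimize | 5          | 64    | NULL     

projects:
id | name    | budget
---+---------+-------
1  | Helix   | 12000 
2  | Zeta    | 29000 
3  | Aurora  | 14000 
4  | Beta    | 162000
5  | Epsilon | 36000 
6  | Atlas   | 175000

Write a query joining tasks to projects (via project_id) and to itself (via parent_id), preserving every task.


Two LEFT JOINs from the same base table tasks: one to projects via project_id, one to tasks itself via parent_id. Both are LEFT so every task is preserved.
Match against projects:
  - task 1 (Deploy): project_id=3 -> matches Aurora
  - task 2 (Research): project_id=NULL, no match -> kept with NULL
  - task 3 (Audit): project_id=4 -> matches Beta
  - task 4 (Optimize): project_id=5 -> matches Epsilon
Match against tasks (self):
  - task 1 (Deploy): parent_id=NULL -> NULL
  - task 2 (Research): parent_id=1 -> Deploy
  - task 3 (Audit): parent_id=NULL -> NULL
  - task 4 (Optimize): parent_id=NULL -> NULL

SQL:
SELECT a.name, b.name AS project, c.name AS parent
FROM tasks a
LEFT JOIN projects b ON a.project_id = b.id
LEFT JOIN tasks c ON a.parent_id = c.id

Result:
name     | project | parent
---------+---------+-------
Deploy   | Aurora  | NULL  
Research | NULL    | Deploy
Audit    | Beta    | NULL  
Optimize | Epsilon | NULL  


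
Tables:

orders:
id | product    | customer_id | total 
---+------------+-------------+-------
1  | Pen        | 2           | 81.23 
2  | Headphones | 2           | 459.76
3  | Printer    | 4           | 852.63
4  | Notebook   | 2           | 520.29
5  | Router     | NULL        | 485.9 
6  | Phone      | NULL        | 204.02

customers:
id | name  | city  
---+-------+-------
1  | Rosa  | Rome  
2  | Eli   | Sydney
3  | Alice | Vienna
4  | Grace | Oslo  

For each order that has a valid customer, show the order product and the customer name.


INNER JOIN keeps only orders rows whose customer_id matches an id in customers. Walk through each order:
  - order 1 (Pen): customer_id=2 -> matches Eli
  - order 2 (Headphones): customer_id=2 -> matches Eli
  - order 3 (Printer): customer_id=4 -> matches Grace
  - order 4 (Notebook): customer_id=2 -> matches Eli
  - order 5 (Router): customer_id=NULL, no match -> dropped
  - order 6 (Phone): customer_id=NULL, no match -> dropped
So 2 of 6 rows are dropped.

SQL:
SELECT a.product, b.name AS customer
FROM orders a
INNER JOIN customers b ON a.customer_id = b.id

Result:
product    | customer
-----------+---------
Pen        | Eli     
Headphones | Eli     
Printer    | Grace   
Notebook   | Eli     


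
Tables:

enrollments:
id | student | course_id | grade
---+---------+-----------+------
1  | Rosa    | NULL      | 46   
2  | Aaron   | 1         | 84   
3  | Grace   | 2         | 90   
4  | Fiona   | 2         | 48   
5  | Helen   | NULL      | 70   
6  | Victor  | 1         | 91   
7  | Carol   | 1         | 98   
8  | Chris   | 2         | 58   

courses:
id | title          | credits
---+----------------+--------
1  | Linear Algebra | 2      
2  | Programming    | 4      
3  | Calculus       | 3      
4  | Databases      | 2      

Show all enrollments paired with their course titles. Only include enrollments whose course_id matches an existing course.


INNER JOIN keeps only enrollments rows whose course_id matches an id in courses. Walk through each enrollment:
  - enrollment 1 (Rosa): course_id=NULL, no match -> dropped
  - enrollment 2 (Aaron): course_id=1 -> matches Linear Algebra
  - enrollment 3 (Grace): course_id=2 -> matches Programming
  - enrollment 4 (Fiona): course_id=2 -> matches Programming
  - enrollment 5 (Helen): course_id=NULL, no match -> dropped
  - enrollment 6 (Victor): course_id=1 -> matches Linear Algebra
  - enrollment 7 (Carol): course_id=1 -> matches Linear Algebra
  - enrollment 8 (Chris): course_id=2 -> matches Programming
So 2 of 8 rows are dropped.

SQL:
SELECT a.student, b.title AS course
FROM enrollments a
INNER JOIN courses b ON a.course_id = b.id

Result:
student | course        
--------+---------------
Aaron   | Linear Algebra
Grace   | Programming   
Fiona   | Programming   
Victor  | Linear Algebra
Carol   | Linear Algebra
Chris   | Programming   
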